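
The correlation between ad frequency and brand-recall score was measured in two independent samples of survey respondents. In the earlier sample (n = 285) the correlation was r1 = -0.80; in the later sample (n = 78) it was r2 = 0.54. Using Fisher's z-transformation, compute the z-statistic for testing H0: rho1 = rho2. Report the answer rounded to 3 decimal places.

-13.106

Fisher z-transforms: z1 = atanh(-0.80) = -1.098612, z2 = atanh(0.54) = 0.604156; difference d = -1.702768
Var(d) = 1/282 + 1/75 = 0.0035461 + 0.0133333 = 0.0168794
z = d/√Var(d) = -1.702768 / √0.0168794 = -1.702768 / 0.129921 = -13.106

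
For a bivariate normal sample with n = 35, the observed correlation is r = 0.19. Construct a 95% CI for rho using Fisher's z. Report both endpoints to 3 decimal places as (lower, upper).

(-0.153, 0.492)

Fisher z: z_r = atanh(r) = ½·ln((1+0.19)/(1−0.19)) = 0.192337
SE(z) = 1/√(n−3) = 1/√32 = 0.176777
95% ⇒ z* = 1.960; margin = 1.960·0.176777 = 0.346483
CI on z-scale: (-0.154146, 0.538820)
Back-transform: tanh(-0.154146) = -0.152937, tanh(0.538820) = 0.492094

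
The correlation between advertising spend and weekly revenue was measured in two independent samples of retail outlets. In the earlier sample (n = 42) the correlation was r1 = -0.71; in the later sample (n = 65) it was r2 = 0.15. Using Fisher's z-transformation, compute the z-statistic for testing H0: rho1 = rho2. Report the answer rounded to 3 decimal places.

z1 = atanh(-0.71) = -0.887184,  z2 = atanh(0.15) = 0.151140
SE = √(1/(n1−3) + 1/(n2−3)) = √(1/39 + 1/62) = √(0.0256410 + 0.0161290) = √0.0417700 = 0.204377
z = (z1 − z2)/SE = (-0.887184 − 0.151140) / 0.204377 = -1.038324 / 0.204377 = -5.080

-5.080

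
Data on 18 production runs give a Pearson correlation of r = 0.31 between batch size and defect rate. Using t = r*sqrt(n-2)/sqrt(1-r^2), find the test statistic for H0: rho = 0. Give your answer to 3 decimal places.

1.304

t = r·√(n−2) / √(1−r²) with r = 0.31, n = 18
  = 0.31·√16 / √(1 − 0.0961)
  = 0.31·4.000000 / 0.950737
  = 1.240000 / 0.950737 = 1.304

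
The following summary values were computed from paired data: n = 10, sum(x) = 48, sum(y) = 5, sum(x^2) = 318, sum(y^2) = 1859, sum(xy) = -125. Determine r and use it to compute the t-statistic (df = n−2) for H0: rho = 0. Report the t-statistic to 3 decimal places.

-1.125

Numerator: nΣxy − (Σx)(Σy) = 10·(-125) − (48)(5) = -1490
Denominator: √[(nΣx²−(Σx)²)(nΣy²−(Σy)²)]
  nΣx²−(Σx)² = 10·318 − 2304 = 876;  nΣy²−(Σy)² = 10·1859 − 25 = 18565
  √(876·18565) = √16262940 = 4032.7336
r = -1490 / 4032.7336 = -0.3695
t = r·√(n−2)/√(1−r²) = -0.3695·√8 / √(1−0.136530) = -1.045104 / 0.929231 = -1.125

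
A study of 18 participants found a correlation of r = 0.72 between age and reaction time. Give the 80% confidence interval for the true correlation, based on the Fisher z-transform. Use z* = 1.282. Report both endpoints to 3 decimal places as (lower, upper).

z_r = atanh(0.72) = 0.907645;  SE = 1/√(n−3) = 1/√15 = 0.258199
z-limits: 0.907645 ± 1.282·0.258199 = 0.907645 ± 0.331011 = [0.576634, 1.238656]
ρ-limits: (tanh 0.576634, tanh 1.238656) = (0.520, 0.845)

(0.520, 0.845)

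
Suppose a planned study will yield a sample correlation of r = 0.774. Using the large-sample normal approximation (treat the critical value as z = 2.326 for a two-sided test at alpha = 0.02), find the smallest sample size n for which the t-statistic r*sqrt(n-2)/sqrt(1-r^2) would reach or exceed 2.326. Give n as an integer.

6

r√(n−2)/√(1−r²) ≥ 2.326  ⇔  n−2 ≥ (2.326)²·(1−r²)/r²
(1−r²)/r² = (1−0.599076)/0.599076 = 0.6692
n ≥ 2 + 5.410276·0.6692 = 2 + 3.6206 = 5.6206
⌈5.6206⌉ = 6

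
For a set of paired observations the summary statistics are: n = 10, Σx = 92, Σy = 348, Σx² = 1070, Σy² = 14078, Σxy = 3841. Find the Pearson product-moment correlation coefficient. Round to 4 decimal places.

Numerator: nΣxy − (Σx)(Σy) = 10·3841 − (92)(348) = 6394
Denominator: √[(nΣx²−(Σx)²)(nΣy²−(Σy)²)]
  nΣx²−(Σx)² = 10·1070 − 8464 = 2236;  nΣy²−(Σy)² = 10·14078 − 121104 = 19676
  √(2236·19676) = √43995536 = 6632.9131
r = 6394 / 6632.9131 = 0.9640

0.9640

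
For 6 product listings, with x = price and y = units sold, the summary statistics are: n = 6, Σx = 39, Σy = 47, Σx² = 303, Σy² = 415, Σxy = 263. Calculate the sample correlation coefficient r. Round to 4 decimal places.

-0.8827

Numerator: nΣxy − (Σx)(Σy) = 6·263 − (39)(47) = -255
Denominator: √[(nΣx²−(Σx)²)(nΣy²−(Σy)²)]
  nΣx²−(Σx)² = 6·303 − 1521 = 297;  nΣy²−(Σy)² = 6·415 − 2209 = 281
  √(297·281) = √83457 = 288.8893
r = -255 / 288.8893 = -0.8827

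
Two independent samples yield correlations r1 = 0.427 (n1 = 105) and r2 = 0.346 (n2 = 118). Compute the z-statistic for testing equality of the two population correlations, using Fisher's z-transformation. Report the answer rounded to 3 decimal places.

z1 = atanh(0.427) = 0.456222,  z2 = atanh(0.346) = 0.360893
SE = √(1/(n1−3) + 1/(n2−3)) = √(1/102 + 1/115) = √(0.0098039 + 0.0086957) = √0.0184996 = 0.136013
z = (z1 − z2)/SE = (0.456222 − 0.360893) / 0.136013 = 0.095329 / 0.136013 = 0.701

0.701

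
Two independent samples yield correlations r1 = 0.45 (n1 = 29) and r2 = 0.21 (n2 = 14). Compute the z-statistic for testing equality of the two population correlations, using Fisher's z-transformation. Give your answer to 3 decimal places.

Fisher z-transforms: z1 = atanh(0.45) = 0.484700, z2 = atanh(0.21) = 0.213171; difference d = 0.271529
Var(d) = 1/26 + 1/11 = 0.0384615 + 0.0909091 = 0.1293706
z = d/√Var(d) = 0.271529 / √0.1293706 = 0.271529 / 0.359681 = 0.755

0.755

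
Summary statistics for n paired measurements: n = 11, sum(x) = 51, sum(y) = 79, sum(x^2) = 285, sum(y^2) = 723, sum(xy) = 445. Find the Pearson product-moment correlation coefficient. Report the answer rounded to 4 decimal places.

0.9057

Numerator: nΣxy − (Σx)(Σy) = 11·445 − (51)(79) = 866
Denominator: √[(nΣx²−(Σx)²)(nΣy²−(Σy)²)]
  nΣx²−(Σx)² = 11·285 − 2601 = 534;  nΣy²−(Σy)² = 11·723 − 6241 = 1712
  √(534·1712) = √914208 = 956.1422
r = 866 / 956.1422 = 0.9057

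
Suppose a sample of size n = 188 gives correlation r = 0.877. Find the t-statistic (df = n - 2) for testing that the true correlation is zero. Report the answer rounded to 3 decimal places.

t = r·√(n−2) / √(1−r²) with r = 0.877, n = 188
  = 0.877·√186 / √(1 − 0.769129)
  = 0.877·13.638182 / 0.480490
  = 11.960686 / 0.480490 = 24.893

24.893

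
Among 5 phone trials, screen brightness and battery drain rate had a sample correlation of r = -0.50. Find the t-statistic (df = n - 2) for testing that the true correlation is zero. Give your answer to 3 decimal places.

t = r·√(n−2) / √(1−r²) with r = -0.50, n = 5
  = -0.50·√3 / √(1 − 0.2500)
  = -0.50·1.732051 / 0.866025
  = -0.866026 / 0.866025 = -1.000

-1.000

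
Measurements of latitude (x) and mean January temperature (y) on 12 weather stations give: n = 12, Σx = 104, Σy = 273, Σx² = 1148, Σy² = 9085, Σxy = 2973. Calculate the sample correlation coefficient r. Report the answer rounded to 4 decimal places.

0.7209

S_xy = nΣxy − ΣxΣy = 12·2973 − 104·273 = 35676 − 28392 = 7284
S_xx = nΣx² − (Σx)² = 12·1148 − 104² = 13776 − 10816 = 2960
S_yy = nΣy² − (Σy)² = 12·9085 − 273² = 109020 − 74529 = 34491
r = S_xy / √(S_xx·S_yy) = 7284 / √(2960·34491) = 7284 / √102093360 = 7284 / 10104.1259 = 0.7209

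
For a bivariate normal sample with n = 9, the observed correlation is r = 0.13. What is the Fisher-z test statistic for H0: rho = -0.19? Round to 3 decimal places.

z_r = atanh(0.13) = 0.130740,  z_0 = atanh(-0.19) = -0.192337
SE = 1/√(n−3) = 1/√6 = 0.408248
z = (z_r − z_0)/SE = (0.130740 − (-0.192337)) / 0.408248 = 0.323077 / 0.408248 = 0.791

0.791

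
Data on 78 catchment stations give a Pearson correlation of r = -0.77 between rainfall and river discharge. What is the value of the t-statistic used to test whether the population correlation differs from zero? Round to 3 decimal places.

t = r·√(n−2) / √(1−r²) with r = -0.77, n = 78
  = -0.77·√76 / √(1 − 0.5929)
  = -0.77·8.717798 / 0.638044
  = -6.712704 / 0.638044 = -10.521

-10.521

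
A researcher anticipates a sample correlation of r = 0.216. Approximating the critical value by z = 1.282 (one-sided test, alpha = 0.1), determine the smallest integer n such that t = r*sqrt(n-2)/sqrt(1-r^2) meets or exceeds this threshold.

r√(n−2)/√(1−r²) ≥ 1.282  ⇔  n−2 ≥ (1.282)²·(1−r²)/r²
(1−r²)/r² = (1−0.046656)/0.046656 = 20.4335
n ≥ 2 + 1.643524·20.4335 = 2 + 33.5829 = 35.5829
⌈35.5829⌉ = 36

36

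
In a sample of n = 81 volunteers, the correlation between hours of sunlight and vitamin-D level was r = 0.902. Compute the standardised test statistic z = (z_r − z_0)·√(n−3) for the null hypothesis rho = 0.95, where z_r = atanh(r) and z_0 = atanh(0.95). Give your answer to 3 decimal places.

-3.082

Fisher z: atanh(0.902) = 1.482847, atanh(0.95) = 1.831781
z = (z_r − z_0)·√(n−3) = (1.482847 − 1.831781)·√78 = -0.348934 · 8.831761 = -3.082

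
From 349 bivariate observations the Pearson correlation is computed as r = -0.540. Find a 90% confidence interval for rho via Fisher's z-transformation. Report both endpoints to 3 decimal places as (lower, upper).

(-0.600, -0.474)

Fisher z: z_r = atanh(r) = ½·ln((1+(-0.540))/(1−(-0.540))) = -0.604156
SE(z) = 1/√(n−3) = 1/√346 = 0.053760
90% ⇒ z* = 1.645; margin = 1.645·0.053760 = 0.088435
CI on z-scale: (-0.692591, -0.515721)
Back-transform: tanh(-0.692591) = -0.599644, tanh(-0.515721) = -0.474391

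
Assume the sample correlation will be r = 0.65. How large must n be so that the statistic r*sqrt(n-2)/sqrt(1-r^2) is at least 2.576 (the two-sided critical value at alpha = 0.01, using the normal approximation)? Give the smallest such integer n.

r√(n−2)/√(1−r²) ≥ 2.576  ⇔  n−2 ≥ (2.576)²·(1−r²)/r²
(1−r²)/r² = (1−0.4225)/0.4225 = 1.3669
n ≥ 2 + 6.635776·1.3669 = 2 + 9.0704 = 11.0704
⌈11.0704⌉ = 12

12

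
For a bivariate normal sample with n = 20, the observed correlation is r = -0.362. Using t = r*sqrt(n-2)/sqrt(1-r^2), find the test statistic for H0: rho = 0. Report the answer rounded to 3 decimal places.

1 − r² = 1 − 0.131044 = 0.868956;  √(1−r²) = 0.932178
√(n−2) = √18 = 4.242641
t = r·√(n−2)/√(1−r²) = -0.362 · 4.242641 / 0.932178 = -1.648

-1.648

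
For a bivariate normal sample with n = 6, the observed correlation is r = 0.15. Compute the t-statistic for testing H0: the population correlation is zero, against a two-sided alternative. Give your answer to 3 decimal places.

0.303

t = r·√(n−2) / √(1−r²) with r = 0.15, n = 6
  = 0.15·√4 / √(1 − 0.0225)
  = 0.15·2.000000 / 0.988686
  = 0.300000 / 0.988686 = 0.303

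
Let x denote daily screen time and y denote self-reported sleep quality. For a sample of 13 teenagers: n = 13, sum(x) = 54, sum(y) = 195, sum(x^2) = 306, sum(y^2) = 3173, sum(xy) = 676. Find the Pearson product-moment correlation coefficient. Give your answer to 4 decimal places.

-0.9414

S_xy = nΣxy − ΣxΣy = 13·676 − 54·195 = 8788 − 10530 = -1742
S_xx = nΣx² − (Σx)² = 13·306 − 54² = 3978 − 2916 = 1062
S_yy = nΣy² − (Σy)² = 13·3173 − 195² = 41249 − 38025 = 3224
r = S_xy / √(S_xx·S_yy) = -1742 / √(1062·3224) = -1742 / √3423888 = -1742 / 1850.3751 = -0.9414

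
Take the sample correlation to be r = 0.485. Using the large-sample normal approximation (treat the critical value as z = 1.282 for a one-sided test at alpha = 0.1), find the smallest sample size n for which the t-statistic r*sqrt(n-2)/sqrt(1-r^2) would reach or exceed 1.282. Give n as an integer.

8

Need r·√(n−2)/√(1−r²) ≥ 1.282
√(n−2) ≥ 1.282·√(1−0.235225) / 0.485 = 1.282·0.874514 / 0.485 = 2.3116
n−2 ≥ 5.3435  ⇒  n ≥ 7.3435
Smallest integer n = 8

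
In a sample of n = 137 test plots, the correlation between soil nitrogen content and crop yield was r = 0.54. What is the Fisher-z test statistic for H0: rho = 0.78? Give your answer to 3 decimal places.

Fisher z: atanh(0.54) = 0.604156, atanh(0.78) = 1.045371
z = (z_r − z_0)·√(n−3) = (0.604156 − 1.045371)·√134 = -0.441215 · 11.575837 = -5.107

-5.107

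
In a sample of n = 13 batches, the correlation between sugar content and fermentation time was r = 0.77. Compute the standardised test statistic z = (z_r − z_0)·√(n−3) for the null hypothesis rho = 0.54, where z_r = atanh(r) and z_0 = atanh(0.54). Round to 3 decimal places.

1.316

z_r = atanh(0.77) = 1.020328,  z_0 = atanh(0.54) = 0.604156
SE = 1/√(n−3) = 1/√10 = 0.316228
z = (z_r − z_0)/SE = (1.020328 − 0.604156) / 0.316228 = 0.416172 / 0.316228 = 1.316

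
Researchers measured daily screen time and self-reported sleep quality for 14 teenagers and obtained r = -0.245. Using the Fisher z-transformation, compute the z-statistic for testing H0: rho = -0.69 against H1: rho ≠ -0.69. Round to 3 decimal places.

1.983

z_r = atanh(-0.245) = -0.250087,  z_0 = atanh(-0.69) = -0.847956
SE = 1/√(n−3) = 1/√11 = 0.301511
z = (z_r − z_0)/SE = (-0.250087 − (-0.847956)) / 0.301511 = 0.597869 / 0.301511 = 1.983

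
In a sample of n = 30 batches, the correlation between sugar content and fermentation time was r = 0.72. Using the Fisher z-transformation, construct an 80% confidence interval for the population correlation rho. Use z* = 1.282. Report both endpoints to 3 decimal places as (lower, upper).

(0.579, 0.819)

Fisher z: z_r = atanh(r) = ½·ln((1+0.72)/(1−0.72)) = 0.907645
SE(z) = 1/√(n−3) = 1/√27 = 0.192450
80% ⇒ z* = 1.282; margin = 1.282·0.192450 = 0.246721
CI on z-scale: (0.660924, 1.154366)
Back-transform: tanh(0.660924) = 0.578978, tanh(1.154366) = 0.819195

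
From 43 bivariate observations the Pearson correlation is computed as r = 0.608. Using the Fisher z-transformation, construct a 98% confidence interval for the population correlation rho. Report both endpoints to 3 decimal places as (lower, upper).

Fisher z: z_r = atanh(r) = ½·ln((1+0.608)/(1−0.608)) = 0.705742
SE(z) = 1/√(n−3) = 1/√40 = 0.158114
98% ⇒ z* = 2.326; margin = 2.326·0.158114 = 0.367773
CI on z-scale: (0.337969, 1.073515)
Back-transform: tanh(0.337969) = 0.325663, tanh(1.073515) = 0.790782

(0.326, 0.791)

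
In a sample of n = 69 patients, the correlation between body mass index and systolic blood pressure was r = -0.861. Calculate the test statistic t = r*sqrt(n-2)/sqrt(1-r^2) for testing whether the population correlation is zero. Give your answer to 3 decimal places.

-13.857

t = r·√(n−2) / √(1−r²) with r = -0.861, n = 69
  = -0.861·√67 / √(1 − 0.741321)
  = -0.861·8.185353 / 0.508605
  = -7.047589 / 0.508605 = -13.857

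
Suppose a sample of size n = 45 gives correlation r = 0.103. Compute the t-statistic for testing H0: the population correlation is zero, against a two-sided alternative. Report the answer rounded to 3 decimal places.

1 − r² = 1 − 0.010609 = 0.989391;  √(1−r²) = 0.994681
√(n−2) = √43 = 6.557439
t = r·√(n−2)/√(1−r²) = 0.103 · 6.557439 / 0.994681 = 0.679

0.679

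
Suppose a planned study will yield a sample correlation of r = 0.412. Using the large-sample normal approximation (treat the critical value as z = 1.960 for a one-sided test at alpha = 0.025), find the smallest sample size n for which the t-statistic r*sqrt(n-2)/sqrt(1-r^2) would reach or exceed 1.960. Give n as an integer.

21

r√(n−2)/√(1−r²) ≥ 1.960  ⇔  n−2 ≥ (1.960)²·(1−r²)/r²
(1−r²)/r² = (1−0.169744)/0.169744 = 4.8912
n ≥ 2 + 3.8416·4.8912 = 2 + 18.7900 = 20.7900
⌈20.7900⌉ = 21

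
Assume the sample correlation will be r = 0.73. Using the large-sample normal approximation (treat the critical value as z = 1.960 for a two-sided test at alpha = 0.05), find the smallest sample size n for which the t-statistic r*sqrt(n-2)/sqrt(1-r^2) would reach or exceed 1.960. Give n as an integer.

6

r√(n−2)/√(1−r²) ≥ 1.960  ⇔  n−2 ≥ (1.960)²·(1−r²)/r²
(1−r²)/r² = (1−0.5329)/0.5329 = 0.8765
n ≥ 2 + 3.8416·0.8765 = 2 + 3.3672 = 5.3672
⌈5.3672⌉ = 6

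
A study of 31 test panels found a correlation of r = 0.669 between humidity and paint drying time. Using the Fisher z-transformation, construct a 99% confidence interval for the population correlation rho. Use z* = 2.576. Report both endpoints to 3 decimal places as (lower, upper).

z_r = atanh(0.669) = 0.808931;  SE = 1/√(n−3) = 1/√28 = 0.188982
z-limits: 0.808931 ± 2.576·0.188982 = 0.808931 ± 0.486818 = [0.322113, 1.295749]
ρ-limits: (tanh 0.322113, tanh 1.295749) = (0.311, 0.861)

(0.311, 0.861)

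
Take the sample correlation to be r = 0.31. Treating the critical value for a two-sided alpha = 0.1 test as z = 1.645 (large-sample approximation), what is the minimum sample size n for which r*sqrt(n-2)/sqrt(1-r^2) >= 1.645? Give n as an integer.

r√(n−2)/√(1−r²) ≥ 1.645  ⇔  n−2 ≥ (1.645)²·(1−r²)/r²
(1−r²)/r² = (1−0.0961)/0.0961 = 9.4058
n ≥ 2 + 2.706025·9.4058 = 2 + 25.4523 = 27.4523
⌈27.4523⌉ = 28

28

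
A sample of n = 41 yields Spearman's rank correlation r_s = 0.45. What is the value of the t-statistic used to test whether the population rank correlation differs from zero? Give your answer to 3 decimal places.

3.147

1 − r_s² = 1 − 0.2025 = 0.7975;  √(1−r_s²) = 0.893029
√(n−2) = √39 = 6.244998
t = r_s·√(n−2)/√(1−r_s²) = 0.45 · 6.244998 / 0.893029 = 3.147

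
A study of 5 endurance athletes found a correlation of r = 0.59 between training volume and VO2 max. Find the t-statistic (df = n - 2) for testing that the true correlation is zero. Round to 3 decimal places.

1.266

1 − r² = 1 − 0.3481 = 0.6519;  √(1−r²) = 0.807403
√(n−2) = √3 = 1.732051
t = r·√(n−2)/√(1−r²) = 0.59 · 1.732051 / 0.807403 = 1.266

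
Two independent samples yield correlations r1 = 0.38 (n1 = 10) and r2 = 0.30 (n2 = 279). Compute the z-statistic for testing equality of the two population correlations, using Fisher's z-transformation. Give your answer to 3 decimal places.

0.237

z1 = atanh(0.38) = 0.400060,  z2 = atanh(0.30) = 0.309520
SE = √(1/(n1−3) + 1/(n2−3)) = √(1/7 + 1/276) = √(0.1428571 + 0.0036232) = √0.1464803 = 0.382727
z = (z1 − z2)/SE = (0.400060 − 0.309520) / 0.382727 = 0.090540 / 0.382727 = 0.237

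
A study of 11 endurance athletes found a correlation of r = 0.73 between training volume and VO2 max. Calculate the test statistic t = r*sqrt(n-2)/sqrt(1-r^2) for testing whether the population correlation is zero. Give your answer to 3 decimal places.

3.204

t = r·√(n−2) / √(1−r²) with r = 0.73, n = 11
  = 0.73·√9 / √(1 − 0.5329)
  = 0.73·3.000000 / 0.683447
  = 2.190000 / 0.683447 = 3.204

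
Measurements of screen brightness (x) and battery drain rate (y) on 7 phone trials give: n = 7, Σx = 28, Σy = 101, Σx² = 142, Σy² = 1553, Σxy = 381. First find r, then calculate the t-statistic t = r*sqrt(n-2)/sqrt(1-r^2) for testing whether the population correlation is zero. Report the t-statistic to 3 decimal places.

-1.063

Numerator: nΣxy − (Σx)(Σy) = 7·381 − (28)(101) = -161
Denominator: √[(nΣx²−(Σx)²)(nΣy²−(Σy)²)]
  nΣx²−(Σx)² = 7·142 − 784 = 210;  nΣy²−(Σy)² = 7·1553 − 10201 = 670
  √(210·670) = √140700 = 375.1000
r = -161 / 375.1000 = -0.4292
t = r·√(n−2)/√(1−r²) = -0.4292·√5 / √(1−0.184213) = -0.959720 / 0.903209 = -1.063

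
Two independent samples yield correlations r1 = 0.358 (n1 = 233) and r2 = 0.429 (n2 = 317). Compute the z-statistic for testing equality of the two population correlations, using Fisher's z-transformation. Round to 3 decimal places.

Fisher z-transforms: z1 = atanh(0.358) = 0.374590, z2 = atanh(0.429) = 0.458670; difference d = -0.084080
Var(d) = 1/230 + 1/314 = 0.0043478 + 0.0031847 = 0.0075325
z = d/√Var(d) = -0.084080 / √0.0075325 = -0.084080 / 0.086790 = -0.969

-0.969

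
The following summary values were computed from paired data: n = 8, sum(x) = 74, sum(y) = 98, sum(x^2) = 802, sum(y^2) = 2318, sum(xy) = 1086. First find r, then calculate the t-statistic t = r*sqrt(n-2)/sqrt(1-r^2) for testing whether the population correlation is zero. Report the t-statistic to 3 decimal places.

Numerator: nΣxy − (Σx)(Σy) = 8·1086 − (74)(98) = 1436
Denominator: √[(nΣx²−(Σx)²)(nΣy²−(Σy)²)]
  nΣx²−(Σx)² = 8·802 − 5476 = 940;  nΣy²−(Σy)² = 8·2318 − 9604 = 8940
  √(940·8940) = √8403600 = 2898.8963
r = 1436 / 2898.8963 = 0.4954
t = r·√(n−2)/√(1−r²) = 0.4954·√6 / √(1−0.245421) = 1.213477 / 0.868665 = 1.397

1.397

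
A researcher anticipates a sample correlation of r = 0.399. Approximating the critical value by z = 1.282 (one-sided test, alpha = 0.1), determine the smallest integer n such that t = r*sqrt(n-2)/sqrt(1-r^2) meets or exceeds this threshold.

Need r·√(n−2)/√(1−r²) ≥ 1.282
√(n−2) ≥ 1.282·√(1−0.159201) / 0.399 = 1.282·0.916951 / 0.399 = 2.9462
n−2 ≥ 8.6801  ⇒  n ≥ 10.6801
Smallest integer n = 11

11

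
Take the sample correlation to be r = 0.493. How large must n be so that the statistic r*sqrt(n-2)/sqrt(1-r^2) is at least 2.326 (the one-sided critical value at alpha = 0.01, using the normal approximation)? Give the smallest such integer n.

19

Need r·√(n−2)/√(1−r²) ≥ 2.326
√(n−2) ≥ 2.326·√(1−0.243049) / 0.493 = 2.326·0.870029 / 0.493 = 4.1048
n−2 ≥ 16.8494  ⇒  n ≥ 18.8494
Smallest integer n = 19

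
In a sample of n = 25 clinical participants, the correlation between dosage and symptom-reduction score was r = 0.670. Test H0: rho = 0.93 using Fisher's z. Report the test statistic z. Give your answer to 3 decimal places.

-3.976

z_r = atanh(0.670) = 0.810743,  z_0 = atanh(0.93) = 1.658390
SE = 1/√(n−3) = 1/√22 = 0.213201
z = (z_r − z_0)/SE = (0.810743 − 1.658390) / 0.213201 = -0.847647 / 0.213201 = -3.976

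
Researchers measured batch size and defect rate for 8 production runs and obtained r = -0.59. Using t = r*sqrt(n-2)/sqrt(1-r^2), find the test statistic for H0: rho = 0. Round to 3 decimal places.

-1.790

1 − r² = 1 − 0.3481 = 0.6519;  √(1−r²) = 0.807403
√(n−2) = √6 = 2.449490
t = r·√(n−2)/√(1−r²) = -0.59 · 2.449490 / 0.807403 = -1.790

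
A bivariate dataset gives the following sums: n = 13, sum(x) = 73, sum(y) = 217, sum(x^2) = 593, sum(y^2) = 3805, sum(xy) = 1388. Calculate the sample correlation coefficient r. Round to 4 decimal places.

Numerator: nΣxy − (Σx)(Σy) = 13·1388 − (73)(217) = 2203
Denominator: √[(nΣx²−(Σx)²)(nΣy²−(Σy)²)]
  nΣx²−(Σx)² = 13·593 − 5329 = 2380;  nΣy²−(Σy)² = 13·3805 − 47089 = 2376
  √(2380·2376) = √5654880 = 2377.9992
r = 2203 / 2377.9992 = 0.9264

0.9264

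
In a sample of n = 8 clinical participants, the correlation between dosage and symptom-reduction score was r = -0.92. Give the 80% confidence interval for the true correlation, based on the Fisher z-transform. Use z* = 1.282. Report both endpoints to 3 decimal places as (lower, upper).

(-0.974, -0.768)

z_r = atanh(-0.92) = -1.589027;  SE = 1/√(n−3) = 1/√5 = 0.447214
z-limits: -1.589027 ± 1.282·0.447214 = -1.589027 ± 0.573328 = [-2.162355, -1.015699]
ρ-limits: (tanh -2.162355, tanh -1.015699) = (-0.974, -0.768)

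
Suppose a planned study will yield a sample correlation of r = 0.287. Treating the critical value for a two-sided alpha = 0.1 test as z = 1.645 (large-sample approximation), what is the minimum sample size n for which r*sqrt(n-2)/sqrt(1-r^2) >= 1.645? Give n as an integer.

33

r√(n−2)/√(1−r²) ≥ 1.645  ⇔  n−2 ≥ (1.645)²·(1−r²)/r²
(1−r²)/r² = (1−0.082369)/0.082369 = 11.1405
n ≥ 2 + 2.706025·11.1405 = 2 + 30.1465 = 32.1465
⌈32.1465⌉ = 33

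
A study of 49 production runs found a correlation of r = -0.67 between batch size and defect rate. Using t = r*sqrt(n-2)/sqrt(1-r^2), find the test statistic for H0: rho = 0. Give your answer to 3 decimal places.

t = r·√(n−2) / √(1−r²) with r = -0.67, n = 49
  = -0.67·√47 / √(1 − 0.4489)
  = -0.67·6.855655 / 0.742361
  = -4.593289 / 0.742361 = -6.187

-6.187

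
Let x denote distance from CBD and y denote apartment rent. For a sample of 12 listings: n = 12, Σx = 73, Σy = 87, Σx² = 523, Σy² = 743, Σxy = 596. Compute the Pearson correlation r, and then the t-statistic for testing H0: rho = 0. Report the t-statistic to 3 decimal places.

3.181

Numerator: nΣxy − (Σx)(Σy) = 12·596 − (73)(87) = 801
Denominator: √[(nΣx²−(Σx)²)(nΣy²−(Σy)²)]
  nΣx²−(Σx)² = 12·523 − 5329 = 947;  nΣy²−(Σy)² = 12·743 − 7569 = 1347
  √(947·1347) = √1275609 = 1129.4286
r = 801 / 1129.4286 = 0.7092
t = r·√(n−2)/√(1−r²) = 0.7092·√10 / √(1−0.502965) = 2.242687 / 0.705007 = 3.181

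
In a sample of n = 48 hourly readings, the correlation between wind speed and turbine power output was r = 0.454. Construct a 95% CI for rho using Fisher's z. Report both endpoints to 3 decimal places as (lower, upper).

z_r = atanh(0.454) = 0.489727;  SE = 1/√(n−3) = 1/√45 = 0.149071
z-limits: 0.489727 ± 1.960·0.149071 = 0.489727 ± 0.292179 = [0.197548, 0.781906]
ρ-limits: (tanh 0.197548, tanh 0.781906) = (0.195, 0.654)

(0.195, 0.654)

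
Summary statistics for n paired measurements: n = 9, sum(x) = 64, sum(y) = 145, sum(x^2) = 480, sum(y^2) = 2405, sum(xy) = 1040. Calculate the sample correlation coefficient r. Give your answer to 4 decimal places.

0.2147

S_xy = nΣxy − ΣxΣy = 9·1040 − 64·145 = 9360 − 9280 = 80
S_xx = nΣx² − (Σx)² = 9·480 − 64² = 4320 − 4096 = 224
S_yy = nΣy² − (Σy)² = 9·2405 − 145² = 21645 − 21025 = 620
r = S_xy / √(S_xx·S_yy) = 80 / √(224·620) = 80 / √138880 = 80 / 372.6661 = 0.2147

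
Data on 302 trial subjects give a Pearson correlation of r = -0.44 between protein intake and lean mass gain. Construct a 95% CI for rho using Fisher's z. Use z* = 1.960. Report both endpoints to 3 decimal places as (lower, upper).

z_r = atanh(-0.44) = -0.472231;  SE = 1/√(n−3) = 1/√299 = 0.057831
z-limits: -0.472231 ± 1.960·0.057831 = -0.472231 ± 0.113349 = [-0.585580, -0.358882]
ρ-limits: (tanh -0.585580, tanh -0.358882) = (-0.527, -0.344)

(-0.527, -0.344)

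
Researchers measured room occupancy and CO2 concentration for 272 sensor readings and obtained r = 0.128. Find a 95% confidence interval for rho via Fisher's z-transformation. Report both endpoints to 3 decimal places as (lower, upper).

Fisher z: z_r = atanh(r) = ½·ln((1+0.128)/(1−0.128)) = 0.128706
SE(z) = 1/√(n−3) = 1/√269 = 0.060971
95% ⇒ z* = 1.960; margin = 1.960·0.060971 = 0.119503
CI on z-scale: (0.009203, 0.248209)
Back-transform: tanh(0.009203) = 0.009203, tanh(0.248209) = 0.243234

(0.009, 0.243)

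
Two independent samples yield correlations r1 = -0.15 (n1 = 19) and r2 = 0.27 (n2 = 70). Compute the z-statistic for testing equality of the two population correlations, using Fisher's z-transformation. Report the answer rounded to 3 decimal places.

Fisher z-transforms: z1 = atanh(-0.15) = -0.151140, z2 = atanh(0.27) = 0.276864; difference d = -0.428004
Var(d) = 1/16 + 1/67 = 0.0625000 + 0.0149254 = 0.0774254
z = d/√Var(d) = -0.428004 / √0.0774254 = -0.428004 / 0.278254 = -1.538

-1.538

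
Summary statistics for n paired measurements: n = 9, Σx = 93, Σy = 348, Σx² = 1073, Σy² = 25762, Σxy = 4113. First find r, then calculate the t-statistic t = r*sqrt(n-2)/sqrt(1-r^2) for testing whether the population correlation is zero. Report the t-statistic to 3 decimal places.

Numerator: nΣxy − (Σx)(Σy) = 9·4113 − (93)(348) = 4653
Denominator: √[(nΣx²−(Σx)²)(nΣy²−(Σy)²)]
  nΣx²−(Σx)² = 9·1073 − 8649 = 1008;  nΣy²−(Σy)² = 9·25762 − 121104 = 110754
  √(1008·110754) = √111640032 = 10565.9847
r = 4653 / 10565.9847 = 0.4404
t = r·√(n−2)/√(1−r²) = 0.4404·√7 / √(1−0.193952) = 1.165189 / 0.897802 = 1.298

1.298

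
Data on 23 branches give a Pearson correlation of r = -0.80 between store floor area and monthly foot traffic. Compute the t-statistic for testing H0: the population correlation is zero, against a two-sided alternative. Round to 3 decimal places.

-6.110

t = r·√(n−2) / √(1−r²) with r = -0.80, n = 23
  = -0.80·√21 / √(1 − 0.6400)
  = -0.80·4.582576 / 0.600000
  = -3.666061 / 0.600000 = -6.110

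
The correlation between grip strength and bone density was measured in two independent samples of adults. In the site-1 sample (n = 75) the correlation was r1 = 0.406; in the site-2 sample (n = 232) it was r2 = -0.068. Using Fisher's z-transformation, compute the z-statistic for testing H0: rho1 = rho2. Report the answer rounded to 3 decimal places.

3.693

z1 = atanh(0.406) = 0.430812,  z2 = atanh(-0.068) = -0.068105
SE = √(1/(n1−3) + 1/(n2−3)) = √(1/72 + 1/229) = √(0.0138889 + 0.0043668) = √0.0182557 = 0.135114
z = (z1 − z2)/SE = (0.430812 − (-0.068105)) / 0.135114 = 0.498917 / 0.135114 = 3.693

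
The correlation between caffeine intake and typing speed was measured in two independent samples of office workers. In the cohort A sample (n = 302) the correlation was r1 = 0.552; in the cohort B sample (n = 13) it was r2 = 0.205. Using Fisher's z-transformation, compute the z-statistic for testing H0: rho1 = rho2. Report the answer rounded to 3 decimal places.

z1 = atanh(0.552) = 0.621253,  z2 = atanh(0.205) = 0.207946
SE = √(1/(n1−3) + 1/(n2−3)) = √(1/299 + 1/10) = √(0.0033445 + 0.1000000) = √0.1033445 = 0.321472
z = (z1 − z2)/SE = (0.621253 − 0.207946) / 0.321472 = 0.413307 / 0.321472 = 1.286

1.286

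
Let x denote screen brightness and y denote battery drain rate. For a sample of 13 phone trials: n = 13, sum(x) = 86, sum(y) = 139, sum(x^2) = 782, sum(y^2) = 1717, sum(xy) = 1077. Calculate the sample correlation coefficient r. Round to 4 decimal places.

0.7101

S_xy = nΣxy − ΣxΣy = 13·1077 − 86·139 = 14001 − 11954 = 2047
S_xx = nΣx² − (Σx)² = 13·782 − 86² = 10166 − 7396 = 2770
S_yy = nΣy² − (Σy)² = 13·1717 − 139² = 22321 − 19321 = 3000
r = S_xy / √(S_xx·S_yy) = 2047 / √(2770·3000) = 2047 / √8310000 = 2047 / 2882.7071 = 0.7101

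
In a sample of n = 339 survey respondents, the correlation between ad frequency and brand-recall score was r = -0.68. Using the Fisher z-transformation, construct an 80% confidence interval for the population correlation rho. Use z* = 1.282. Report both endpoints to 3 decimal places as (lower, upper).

Fisher z: z_r = atanh(r) = ½·ln((1+(-0.68))/(1−(-0.68))) = -0.829114
SE(z) = 1/√(n−3) = 1/√336 = 0.054554
80% ⇒ z* = 1.282; margin = 1.282·0.054554 = 0.069938
CI on z-scale: (-0.899052, -0.759176)
Back-transform: tanh(-0.899052) = -0.715836, tanh(-0.759176) = -0.640591

(-0.716, -0.641)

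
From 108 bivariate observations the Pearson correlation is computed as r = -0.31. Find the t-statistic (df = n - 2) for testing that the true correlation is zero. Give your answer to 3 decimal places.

1 − r² = 1 − 0.0961 = 0.9039;  √(1−r²) = 0.950737
√(n−2) = √106 = 10.295630
t = r·√(n−2)/√(1−r²) = -0.31 · 10.295630 / 0.950737 = -3.357

-3.357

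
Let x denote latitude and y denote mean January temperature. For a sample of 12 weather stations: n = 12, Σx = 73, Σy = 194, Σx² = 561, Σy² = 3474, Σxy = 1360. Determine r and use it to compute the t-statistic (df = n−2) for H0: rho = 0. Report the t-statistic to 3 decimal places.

6.731

Numerator: nΣxy − (Σx)(Σy) = 12·1360 − (73)(194) = 2158
Denominator: √[(nΣx²−(Σx)²)(nΣy²−(Σy)²)]
  nΣx²−(Σx)² = 12·561 − 5329 = 1403;  nΣy²−(Σy)² = 12·3474 − 37636 = 4052
  √(1403·4052) = √5684956 = 2384.3146
r = 2158 / 2384.3146 = 0.9051
t = r·√(n−2)/√(1−r²) = 0.9051·√10 / √(1−0.819206) = 2.862178 / 0.425199 = 6.731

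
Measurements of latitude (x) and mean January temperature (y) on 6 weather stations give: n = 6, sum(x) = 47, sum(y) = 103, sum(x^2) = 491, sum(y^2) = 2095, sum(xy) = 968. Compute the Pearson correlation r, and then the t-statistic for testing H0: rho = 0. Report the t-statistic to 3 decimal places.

S_xy = nΣxy − ΣxΣy = 6·968 − 47·103 = 5808 − 4841 = 967
S_xx = nΣx² − (Σx)² = 6·491 − 47² = 2946 − 2209 = 737
S_yy = nΣy² − (Σy)² = 6·2095 − 103² = 12570 − 10609 = 1961
r = S_xy / √(S_xx·S_yy) = 967 / √(737·1961) = 967 / √1445257 = 967 / 1202.1884 = 0.8044
t = r·√(n−2)/√(1−r²) = 0.8044·√4 / √(1−0.647059) = 1.608800 / 0.594088 = 2.708

2.708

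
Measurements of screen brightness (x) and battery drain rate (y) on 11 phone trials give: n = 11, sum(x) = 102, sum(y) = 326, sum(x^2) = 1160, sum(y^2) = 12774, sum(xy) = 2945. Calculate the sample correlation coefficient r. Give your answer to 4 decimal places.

-0.0954

Numerator: nΣxy − (Σx)(Σy) = 11·2945 − (102)(326) = -857
Denominator: √[(nΣx²−(Σx)²)(nΣy²−(Σy)²)]
  nΣx²−(Σx)² = 11·1160 − 10404 = 2356;  nΣy²−(Σy)² = 11·12774 − 106276 = 34238
  √(2356·34238) = √80664728 = 8981.3545
r = -857 / 8981.3545 = -0.0954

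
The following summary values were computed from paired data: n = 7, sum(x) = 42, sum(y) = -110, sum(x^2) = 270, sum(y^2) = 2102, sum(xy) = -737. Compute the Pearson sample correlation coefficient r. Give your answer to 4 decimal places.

S_xy = nΣxy − ΣxΣy = 7·(-737) − 42·(-110) = -5159 − (-4620) = -539
S_xx = nΣx² − (Σx)² = 7·270 − 42² = 1890 − 1764 = 126
S_yy = nΣy² − (Σy)² = 7·2102 − (-110)² = 14714 − 12100 = 2614
r = S_xy / √(S_xx·S_yy) = -539 / √(126·2614) = -539 / √329364 = -539 / 573.9024 = -0.9392

-0.9392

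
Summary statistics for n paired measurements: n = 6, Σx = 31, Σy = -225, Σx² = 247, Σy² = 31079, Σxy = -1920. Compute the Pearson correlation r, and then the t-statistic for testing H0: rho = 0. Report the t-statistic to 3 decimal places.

-1.284

Numerator: nΣxy − (Σx)(Σy) = 6·(-1920) − (31)(-225) = -4545
Denominator: √[(nΣx²−(Σx)²)(nΣy²−(Σy)²)]
  nΣx²−(Σx)² = 6·247 − 961 = 521;  nΣy²−(Σy)² = 6·31079 − 50625 = 135849
  √(521·135849) = √70777329 = 8412.9263
r = -4545 / 8412.9263 = -0.5402
t = r·√(n−2)/√(1−r²) = -0.5402·√4 / √(1−0.291816) = -1.080400 / 0.841537 = -1.284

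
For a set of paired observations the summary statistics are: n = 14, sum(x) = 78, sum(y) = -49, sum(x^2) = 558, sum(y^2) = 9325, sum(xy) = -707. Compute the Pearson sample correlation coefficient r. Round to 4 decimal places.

-0.4083

Numerator: nΣxy − (Σx)(Σy) = 14·(-707) − (78)(-49) = -6076
Denominator: √[(nΣx²−(Σx)²)(nΣy²−(Σy)²)]
  nΣx²−(Σx)² = 14·558 − 6084 = 1728;  nΣy²−(Σy)² = 14·9325 − 2401 = 128149
  √(1728·128149) = √221441472 = 14880.9096
r = -6076 / 14880.9096 = -0.4083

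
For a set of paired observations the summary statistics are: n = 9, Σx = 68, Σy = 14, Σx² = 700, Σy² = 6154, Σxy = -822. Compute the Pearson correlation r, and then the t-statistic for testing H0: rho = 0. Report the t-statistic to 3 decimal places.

-4.629

S_xy = nΣxy − ΣxΣy = 9·(-822) − 68·14 = -7398 − 952 = -8350
S_xx = nΣx² − (Σx)² = 9·700 − 68² = 6300 − 4624 = 1676
S_yy = nΣy² − (Σy)² = 9·6154 − 14² = 55386 − 196 = 55190
r = S_xy / √(S_xx·S_yy) = -8350 / √(1676·55190) = -8350 / √92498440 = -8350 / 9617.6109 = -0.8682
t = r·√(n−2)/√(1−r²) = -0.8682·√7 / √(1−0.753771) = -2.297041 / 0.496215 = -4.629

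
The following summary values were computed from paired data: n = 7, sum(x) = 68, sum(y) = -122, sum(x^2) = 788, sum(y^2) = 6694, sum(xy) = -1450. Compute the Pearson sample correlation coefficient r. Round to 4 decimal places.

-0.3472

Numerator: nΣxy − (Σx)(Σy) = 7·(-1450) − (68)(-122) = -1854
Denominator: √[(nΣx²−(Σx)²)(nΣy²−(Σy)²)]
  nΣx²−(Σx)² = 7·788 − 4624 = 892;  nΣy²−(Σy)² = 7·6694 − 14884 = 31974
  √(892·31974) = √28520808 = 5340.4876
r = -1854 / 5340.4876 = -0.3472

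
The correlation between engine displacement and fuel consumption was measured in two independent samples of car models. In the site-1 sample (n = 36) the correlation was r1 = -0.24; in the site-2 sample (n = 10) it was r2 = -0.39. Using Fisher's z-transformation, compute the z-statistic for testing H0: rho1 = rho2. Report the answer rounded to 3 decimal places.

z1 = atanh(-0.24) = -0.244774,  z2 = atanh(-0.39) = -0.411800
SE = √(1/(n1−3) + 1/(n2−3)) = √(1/33 + 1/7) = √(0.0303030 + 0.1428571) = √0.1731601 = 0.416125
z = (z1 − z2)/SE = (-0.244774 − (-0.411800)) / 0.416125 = 0.167026 / 0.416125 = 0.401

0.401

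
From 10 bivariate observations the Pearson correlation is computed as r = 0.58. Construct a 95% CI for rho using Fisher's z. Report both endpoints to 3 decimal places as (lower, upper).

(-0.078, 0.886)

Fisher z: z_r = atanh(r) = ½·ln((1+0.58)/(1−0.58)) = 0.662463
SE(z) = 1/√(n−3) = 1/√7 = 0.377964
95% ⇒ z* = 1.960; margin = 1.960·0.377964 = 0.740809
CI on z-scale: (-0.078346, 1.403272)
Back-transform: tanh(-0.078346) = -0.078186, tanh(1.403272) = 0.886057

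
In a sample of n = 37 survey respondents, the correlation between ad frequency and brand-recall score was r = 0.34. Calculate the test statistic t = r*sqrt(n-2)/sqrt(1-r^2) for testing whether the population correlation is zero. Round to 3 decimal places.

2.139

t = r·√(n−2) / √(1−r²) with r = 0.34, n = 37
  = 0.34·√35 / √(1 − 0.1156)
  = 0.34·5.916080 / 0.940425
  = 2.011467 / 0.940425 = 2.139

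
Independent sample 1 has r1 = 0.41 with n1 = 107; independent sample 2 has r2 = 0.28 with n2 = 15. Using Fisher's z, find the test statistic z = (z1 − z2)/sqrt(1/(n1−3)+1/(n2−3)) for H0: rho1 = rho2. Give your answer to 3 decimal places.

z1 = atanh(0.41) = 0.435611,  z2 = atanh(0.28) = 0.287682
SE = √(1/(n1−3) + 1/(n2−3)) = √(1/104 + 1/12) = √(0.0096154 + 0.0833333) = √0.0929487 = 0.304875
z = (z1 − z2)/SE = (0.435611 − 0.287682) / 0.304875 = 0.147929 / 0.304875 = 0.485

0.485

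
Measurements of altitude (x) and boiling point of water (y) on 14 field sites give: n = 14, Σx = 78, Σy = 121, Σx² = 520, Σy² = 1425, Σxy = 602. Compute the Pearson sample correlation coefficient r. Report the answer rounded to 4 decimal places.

Numerator: nΣxy − (Σx)(Σy) = 14·602 − (78)(121) = -1010
Denominator: √[(nΣx²−(Σx)²)(nΣy²−(Σy)²)]
  nΣx²−(Σx)² = 14·520 − 6084 = 1196;  nΣy²−(Σy)² = 14·1425 − 14641 = 5309
  √(1196·5309) = √6349564 = 2519.8341
r = -1010 / 2519.8341 = -0.4008

-0.4008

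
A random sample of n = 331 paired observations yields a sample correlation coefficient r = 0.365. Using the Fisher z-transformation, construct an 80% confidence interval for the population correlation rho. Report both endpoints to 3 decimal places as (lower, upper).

z_r = atanh(0.365) = 0.382642;  SE = 1/√(n−3) = 1/√328 = 0.055216
z-limits: 0.382642 ± 1.282·0.055216 = 0.382642 ± 0.070787 = [0.311855, 0.453429]
ρ-limits: (tanh 0.311855, tanh 0.453429) = (0.302, 0.425)

(0.302, 0.425)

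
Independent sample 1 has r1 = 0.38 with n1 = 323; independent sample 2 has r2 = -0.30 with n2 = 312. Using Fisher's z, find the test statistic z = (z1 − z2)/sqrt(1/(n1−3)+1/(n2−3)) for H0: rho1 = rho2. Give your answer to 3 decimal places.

Fisher z-transforms: z1 = atanh(0.38) = 0.400060, z2 = atanh(-0.30) = -0.309520; difference d = 0.709580
Var(d) = 1/320 + 1/309 = 0.0031250 + 0.0032362 = 0.0063612
z = d/√Var(d) = 0.709580 / √0.0063612 = 0.709580 / 0.079757 = 8.897

8.897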